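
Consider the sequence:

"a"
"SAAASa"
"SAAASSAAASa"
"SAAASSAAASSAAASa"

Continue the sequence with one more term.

Each term is the previous one with SAAAS prepended.
One more step from SAAASSAAASSAAASa gives the answer.

SAAASSAAASSAAASSAAASa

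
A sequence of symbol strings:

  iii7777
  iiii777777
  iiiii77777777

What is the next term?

iiiiii7777777777

Term n consists of n+1 i's, followed by 2n 7's, where the shown terms are n = 2, 3, 4.
For the next term, n = 5, so the run lengths are 6, 10.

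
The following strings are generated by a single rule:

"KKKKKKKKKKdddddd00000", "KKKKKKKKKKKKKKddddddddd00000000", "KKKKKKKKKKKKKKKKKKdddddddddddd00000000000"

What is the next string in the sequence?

Each string has the form K^{4n+2} d^{3n} 0^{3n-1}, where the shown terms are n = 2, 3, 4.
At n = 5 the blocks have lengths 22, 15, 14.

KKKKKKKKKKKKKKKKKKKKKKddddddddddddddd00000000000000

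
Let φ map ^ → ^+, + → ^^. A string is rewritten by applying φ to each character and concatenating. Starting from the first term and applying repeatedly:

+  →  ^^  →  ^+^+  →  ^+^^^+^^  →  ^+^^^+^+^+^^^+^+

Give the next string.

^+^^^+^+^+^^^+^^^+^^^+^+^+^^^+^^

φ(^+^^^+^+^+^^^+^+) expands symbol-by-symbol to ^+ ^^ ^+ ^+ ^+ ^^ ^+ ^^ ^+ ^^ ^+ ^+ ^+ ^^ ^+ ^^; joining the 16 pieces gives the next term.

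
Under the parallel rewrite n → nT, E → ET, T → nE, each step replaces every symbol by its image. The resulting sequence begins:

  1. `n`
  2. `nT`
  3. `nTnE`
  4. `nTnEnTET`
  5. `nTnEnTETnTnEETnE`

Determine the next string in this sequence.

Rewriting the 16 symbols of nTnEnTETnTnEETnE one by one yields nT nE nT ET nT nE ET nE nT nE nT ET ET nE nT ET; concatenated:

nTnEnTETnTnEETnEnTnEnTETETnEnTET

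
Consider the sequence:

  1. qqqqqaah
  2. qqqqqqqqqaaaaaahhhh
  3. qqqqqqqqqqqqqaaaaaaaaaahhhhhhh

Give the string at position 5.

qqqqqqqqqqqqqqqqqqqqqaaaaaaaaaaaaaaaaaahhhhhhhhhhhhh

The n-th term is 4n+1 q's then 4n-2 a's then 3n-2 h's (n = 1, 2, …).
At n = 5 the blocks have lengths 21, 18, 13.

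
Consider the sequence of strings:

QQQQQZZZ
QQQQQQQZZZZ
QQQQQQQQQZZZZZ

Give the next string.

QQQQQQQQQQQZZZZZZ

Each string has the form Q^{2n-1} Z^{n}, where the shown terms are n = 3, 4, 5.
Setting n = 6 gives 11, 6 characters in each block.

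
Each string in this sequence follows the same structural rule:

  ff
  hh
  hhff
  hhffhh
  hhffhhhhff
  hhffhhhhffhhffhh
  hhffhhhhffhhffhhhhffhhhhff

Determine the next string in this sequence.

hhffhhhhffhhffhhhhffhhhhffhhffhhhhffhhffhh

This is a Fibonacci-style word recurrence s(k) = s(k−1)·s(k−2): e.g. hh·ff = hhff.
Continuing: hhffhhhhffhhffhhhhffhhhhff · hhffhhhhffhhffhh gives term 8.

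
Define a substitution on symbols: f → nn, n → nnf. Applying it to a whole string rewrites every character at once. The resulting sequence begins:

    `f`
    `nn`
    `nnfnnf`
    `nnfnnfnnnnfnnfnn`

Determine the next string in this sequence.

nnfnnfnnnnfnnfnnnnfnnfnnfnnfnnnnfnnfnnnnfnnf

Applying the rule to each of the 16 symbols of nnfnnfnnnnfnnfnn gives the pieces nnf nnf nn nnf nnf nn nnf nnf nnf nnf nn nnf nnf nn nnf nnf, which concatenate to the answer.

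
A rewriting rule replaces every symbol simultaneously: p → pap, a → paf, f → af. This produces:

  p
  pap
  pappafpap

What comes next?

Rewriting each symbol of pappafpap: p→pap, a→paf, p→pap, p→pap, a→paf, f→af, p→pap, a→paf, p→pap, which concatenates to pap paf pap pap paf af pap paf pap.

pappafpappappafafpappafpap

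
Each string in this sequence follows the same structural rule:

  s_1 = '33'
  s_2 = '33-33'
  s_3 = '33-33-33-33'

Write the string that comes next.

Each string is two copies of the previous one joined by '-'.
So the next term is two copies of 33-33-33-33 with '-' between the halves.

33-33-33-33-33-33-33-33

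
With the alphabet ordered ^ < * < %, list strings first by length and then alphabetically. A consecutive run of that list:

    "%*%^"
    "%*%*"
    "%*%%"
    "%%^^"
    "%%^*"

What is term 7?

Continuing the enumeration 2 steps past %%^*: %%^* → %%^% → (answer).

%%*^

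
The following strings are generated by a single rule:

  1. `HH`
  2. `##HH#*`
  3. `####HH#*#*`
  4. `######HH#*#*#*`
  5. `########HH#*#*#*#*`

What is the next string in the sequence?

Each term wraps the previous one in ## on the left and #* on the right.
Applying this once more to ########HH#*#*#*#*:

##########HH#*#*#*#*#*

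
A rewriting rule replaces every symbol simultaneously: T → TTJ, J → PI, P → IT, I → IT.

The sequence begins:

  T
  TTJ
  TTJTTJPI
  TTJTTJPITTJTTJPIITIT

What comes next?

Rewriting the 20 symbols of TTJTTJPITTJTTJPIITIT one by one yields TTJ TTJ PI TTJ TTJ PI IT IT TTJ TTJ PI TTJ TTJ PI IT IT IT TTJ IT TTJ; concatenated:

TTJTTJPITTJTTJPIITITTTJTTJPITTJTTJPIITITITTTJITTTJ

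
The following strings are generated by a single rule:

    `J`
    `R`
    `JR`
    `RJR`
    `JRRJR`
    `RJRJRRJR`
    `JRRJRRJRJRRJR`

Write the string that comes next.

This is a Fibonacci-style word recurrence s(k) = s(k−2)·s(k−1): e.g. J·R = JR.
The next term joins RJRJRRJR and JRRJRRJRJRRJR.

RJRJRRJRJRRJRRJRJRRJR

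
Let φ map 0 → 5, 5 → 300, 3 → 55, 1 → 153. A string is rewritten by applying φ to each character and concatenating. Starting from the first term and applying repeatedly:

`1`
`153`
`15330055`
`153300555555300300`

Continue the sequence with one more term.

Rewriting the 18 symbols of 153300555555300300 one by one yields 153 300 55 55 5 5 300 300 300 300 300 300 55 5 5 55 5 5; concatenated:

15330055555530030030030030030055555555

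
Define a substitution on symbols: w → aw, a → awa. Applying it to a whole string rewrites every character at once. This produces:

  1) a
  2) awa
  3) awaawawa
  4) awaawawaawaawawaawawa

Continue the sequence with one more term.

Replace each of the 21 characters of awaawawaawaawawaawawa in place — awa aw awa awa aw awa aw awa awa aw awa awa aw awa aw awa awa aw awa aw awa — and concatenate.

awaawawaawaawawaawawaawaawawaawaawawaawawaawaawawaawawa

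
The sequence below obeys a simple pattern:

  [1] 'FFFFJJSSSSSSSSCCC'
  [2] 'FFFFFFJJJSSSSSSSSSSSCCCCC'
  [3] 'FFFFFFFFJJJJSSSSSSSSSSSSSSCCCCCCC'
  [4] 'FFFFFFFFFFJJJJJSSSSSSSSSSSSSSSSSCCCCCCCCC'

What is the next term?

FFFFFFFFFFFFJJJJJJSSSSSSSSSSSSSSSSSSSSCCCCCCCCCCC

Reading off run lengths: F runs 4, 6, 8, 10; J runs 2, 3, 4, 5; S runs 8, 11, 14, 17; C runs 3, 5, 7, 9 — each is linear in n, where the shown terms are n = 2, 3, 4, 5.
Setting n = 6 gives 12, 6, 20, 11 characters in each block.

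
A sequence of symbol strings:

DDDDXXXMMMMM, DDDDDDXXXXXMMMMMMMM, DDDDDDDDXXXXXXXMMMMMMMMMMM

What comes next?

Term n consists of 2n D's, followed by 2n-1 X's, followed by 3n-1 M's, where the shown terms are n = 2, 3, 4.
For the next term, n = 5, so the run lengths are 10, 9, 14.

DDDDDDDDDDXXXXXXXXXMMMMMMMMMMMMMM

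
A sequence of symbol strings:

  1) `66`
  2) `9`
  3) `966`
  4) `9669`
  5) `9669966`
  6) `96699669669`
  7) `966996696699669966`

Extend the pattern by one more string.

From term 3 onward, concatenate the last term with the second-to-last: 9·66 = 966, 966·9 = 9669, …
Continuing: 966996696699669966 · 96699669669 gives term 8.

96699669669966996696699669669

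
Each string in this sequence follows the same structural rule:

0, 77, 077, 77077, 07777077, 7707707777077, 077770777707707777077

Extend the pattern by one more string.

7707707777077077770777707707777077

Each term (from the third on) is the two preceding terms concatenated in order: term 3 = 0·77 = 077.
The next term joins 7707707777077 and 077770777707707777077.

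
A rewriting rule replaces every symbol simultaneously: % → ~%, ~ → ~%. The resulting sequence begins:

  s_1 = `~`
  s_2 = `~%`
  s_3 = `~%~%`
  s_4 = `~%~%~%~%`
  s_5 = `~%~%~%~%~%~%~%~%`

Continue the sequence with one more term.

φ(~%~%~%~%~%~%~%~%) expands symbol-by-symbol to ~% ~% ~% ~% ~% ~% ~% ~% ~% ~% ~% ~% ~% ~% ~% ~%; joining the 16 pieces gives the next term.

~%~%~%~%~%~%~%~%~%~%~%~%~%~%~%~%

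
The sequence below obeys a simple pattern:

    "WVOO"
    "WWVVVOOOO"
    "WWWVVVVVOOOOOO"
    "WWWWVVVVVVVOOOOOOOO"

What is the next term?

WWWWWVVVVVVVVVOOOOOOOOOO

Term n consists of n W's, followed by 2n-1 V's, followed by 2n O's (n = 1, 2, …).
At n = 5 the blocks have lengths 5, 9, 10.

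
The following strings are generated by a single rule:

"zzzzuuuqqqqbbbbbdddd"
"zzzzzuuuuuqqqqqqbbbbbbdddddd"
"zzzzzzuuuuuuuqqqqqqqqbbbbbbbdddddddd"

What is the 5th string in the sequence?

Reading off run lengths: z runs 4, 5, 6; u runs 3, 5, 7; q runs 4, 6, 8; b runs 5, 6, 7; d runs 4, 6, 8 — each is linear in n, where the shown terms are n = 2, 3, 4.
For term 5, n = 6, so the run lengths are 8, 11, 12, 9, 12.

zzzzzzzzuuuuuuuuuuuqqqqqqqqqqqqbbbbbbbbbdddddddddddd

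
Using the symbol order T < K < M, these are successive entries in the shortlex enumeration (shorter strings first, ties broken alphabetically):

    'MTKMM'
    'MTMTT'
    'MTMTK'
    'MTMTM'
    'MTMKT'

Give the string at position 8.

Advancing 3 positions from MTMKT through MTMKT → MTMKK → MTMKM reaches term 8.

MTMMT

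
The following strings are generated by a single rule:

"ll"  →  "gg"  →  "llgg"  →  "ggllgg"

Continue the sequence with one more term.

Each term (from the third on) is the two preceding terms concatenated in order: term 3 = ll·gg = llgg.
The next term joins llgg and ggllgg.

llggggllgg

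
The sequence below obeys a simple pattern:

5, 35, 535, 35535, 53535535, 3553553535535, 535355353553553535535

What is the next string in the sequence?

Each term (from the third on) is the two preceding terms concatenated in order: term 3 = 5·35 = 535.
Continuing: 3553553535535 · 535355353553553535535 gives term 8.

3553553535535535355353553553535535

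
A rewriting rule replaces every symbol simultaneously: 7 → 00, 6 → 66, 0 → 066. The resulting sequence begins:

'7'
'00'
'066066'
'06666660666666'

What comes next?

066666666666666066666666666666

Replace each of the 14 characters of 06666660666666 in place — 066 66 66 66 66 66 66 066 66 66 66 66 66 66 — and concatenate.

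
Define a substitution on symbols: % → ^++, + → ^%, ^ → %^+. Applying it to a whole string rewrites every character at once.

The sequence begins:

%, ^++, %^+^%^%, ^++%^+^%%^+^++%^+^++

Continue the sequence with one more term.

Rewriting the 20 symbols of ^++%^+^%%^+^++%^+^++ one by one yields %^+ ^% ^% ^++ %^+ ^% %^+ ^++ ^++ %^+ ^% %^+ ^% ^% ^++ %^+ ^% %^+ ^% ^%; concatenated:

%^+^%^%^++%^+^%%^+^++^++%^+^%%^+^%^%^++%^+^%%^+^%^%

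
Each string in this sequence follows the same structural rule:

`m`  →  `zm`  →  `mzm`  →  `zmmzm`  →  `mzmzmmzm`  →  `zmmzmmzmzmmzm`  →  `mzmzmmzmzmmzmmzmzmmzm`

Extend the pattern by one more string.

zmmzmmzmzmmzmmzmzmmzmzmmzmmzmzmmzm

From term 3 onward, concatenate the second-to-last term with the last: m·zm = mzm, zm·mzm = zmmzm, …
The next term joins zmmzmmzmzmmzm and mzmzmmzmzmmzmmzmzmmzm.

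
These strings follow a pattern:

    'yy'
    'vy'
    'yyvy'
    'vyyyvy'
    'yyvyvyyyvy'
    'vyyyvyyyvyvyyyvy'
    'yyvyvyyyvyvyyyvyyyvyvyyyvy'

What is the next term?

This is a Fibonacci-style word recurrence s(k) = s(k−2)·s(k−1): e.g. yy·vy = yyvy.
The next term joins vyyyvyyyvyvyyyvy and yyvyvyyyvyvyyyvyyyvyvyyyvy.

vyyyvyyyvyvyyyvyyyvyvyyyvyvyyyvyyyvyvyyyvy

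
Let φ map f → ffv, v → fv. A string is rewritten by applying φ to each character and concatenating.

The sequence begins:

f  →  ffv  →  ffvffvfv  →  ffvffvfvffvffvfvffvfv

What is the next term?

ffvffvfvffvffvfvffvfvffvffvfvffvffvfvffvfvffvffvfvffvfv

Replace each of the 21 characters of ffvffvfvffvffvfvffvfv in place — ffv ffv fv ffv ffv fv ffv fv ffv ffv fv ffv ffv fv ffv fv ffv ffv fv ffv fv — and concatenate.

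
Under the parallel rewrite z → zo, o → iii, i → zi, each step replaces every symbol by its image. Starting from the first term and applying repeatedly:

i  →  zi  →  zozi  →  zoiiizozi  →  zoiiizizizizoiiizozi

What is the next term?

zoiiizizizizozizozizozizoiiizizizizoiiizozi

φ(zoiiizizizizoiiizozi) expands symbol-by-symbol to zo iii zi zi zi zo zi zo zi zo zi zo iii zi zi zi zo iii zo zi; joining the 20 pieces gives the next term.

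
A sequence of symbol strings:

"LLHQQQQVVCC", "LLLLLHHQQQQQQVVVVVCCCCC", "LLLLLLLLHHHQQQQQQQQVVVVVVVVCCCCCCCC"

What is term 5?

Each string has the form L^{3n-1} H^{n} Q^{2n+2} V^{3n-1} C^{3n-1} (n = 1, 2, …).
Setting n = 5 gives 14, 5, 12, 14, 14 characters in each block.

LLLLLLLLLLLLLLHHHHHQQQQQQQQQQQQVVVVVVVVVVVVVVCCCCCCCCCCCCCC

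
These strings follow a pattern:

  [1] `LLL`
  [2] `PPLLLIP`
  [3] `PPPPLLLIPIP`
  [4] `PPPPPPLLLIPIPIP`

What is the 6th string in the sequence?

PPPPPPPPPPLLLIPIPIPIPIP

Every step adds PP to the front and IP to the end of the previous string.
From PPPPPPLLLIPIPIP, 2 further steps: PPPPPPLLLIPIPIP → PPPPPPPPLLLIPIPIPIP → (answer).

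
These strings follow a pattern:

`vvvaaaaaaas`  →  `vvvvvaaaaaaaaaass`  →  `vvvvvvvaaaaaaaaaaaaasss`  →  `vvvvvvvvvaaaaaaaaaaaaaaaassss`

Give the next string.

vvvvvvvvvvvaaaaaaaaaaaaaaaaaaasssss

Reading off run lengths: v runs 3, 5, 7, 9; a runs 7, 10, 13, 16; s runs 1, 2, 3, 4 — each is linear in n, where the shown terms are n = 2, 3, 4, 5.
At n = 6 the blocks have lengths 11, 19, 5.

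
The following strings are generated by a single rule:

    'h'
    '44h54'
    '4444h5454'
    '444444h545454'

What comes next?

44444444h54545454

Each term wraps the previous one in 44 on the left and 54 on the right.
One more step from 444444h545454 gives the answer.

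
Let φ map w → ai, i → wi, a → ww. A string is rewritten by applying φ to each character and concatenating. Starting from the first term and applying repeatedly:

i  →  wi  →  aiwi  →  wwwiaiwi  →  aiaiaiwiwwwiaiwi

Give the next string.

φ(aiaiaiwiwwwiaiwi) expands symbol-by-symbol to ww wi ww wi ww wi ai wi ai ai ai wi ww wi ai wi; joining the 16 pieces gives the next term.

wwwiwwwiwwwiaiwiaiaiaiwiwwwiaiwi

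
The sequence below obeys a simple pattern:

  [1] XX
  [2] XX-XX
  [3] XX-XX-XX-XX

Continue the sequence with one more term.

XX-XX-XX-XX-XX-XX-XX-XX

Every step duplicates the string with '-' between the halves.
So the next term is two copies of XX-XX-XX-XX with '-' between the halves.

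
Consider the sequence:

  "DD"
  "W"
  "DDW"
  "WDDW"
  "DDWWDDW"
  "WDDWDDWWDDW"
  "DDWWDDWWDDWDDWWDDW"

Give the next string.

This is a Fibonacci-style word recurrence s(k) = s(k−2)·s(k−1): e.g. DD·W = DDW.
So term 8 is WDDWDDWWDDW·DDWWDDWWDDWDDWWDDW.

WDDWDDWWDDWDDWWDDWWDDWDDWWDDW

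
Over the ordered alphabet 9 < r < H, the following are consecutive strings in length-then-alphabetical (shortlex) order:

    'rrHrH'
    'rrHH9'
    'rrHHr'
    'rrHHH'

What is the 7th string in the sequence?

Advancing 3 positions from rrHHH through rrHHH → rH999 → rH99r reaches term 7.

rH99H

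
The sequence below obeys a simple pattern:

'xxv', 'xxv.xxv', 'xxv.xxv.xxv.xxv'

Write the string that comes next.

Each string is two copies of the previous one joined by '.'.
So the next term is two copies of xxv.xxv.xxv.xxv with '.' between the halves.

xxv.xxv.xxv.xxv.xxv.xxv.xxv.xxv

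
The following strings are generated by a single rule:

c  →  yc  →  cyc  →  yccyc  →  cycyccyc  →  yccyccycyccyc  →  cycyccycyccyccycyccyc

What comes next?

yccyccycyccyccycyccycyccyccycyccyc

From term 3 onward, concatenate the second-to-last term with the last: c·yc = cyc, yc·cyc = yccyc, …
Continuing: yccyccycyccyc · cycyccycyccyccycyccyc gives term 8.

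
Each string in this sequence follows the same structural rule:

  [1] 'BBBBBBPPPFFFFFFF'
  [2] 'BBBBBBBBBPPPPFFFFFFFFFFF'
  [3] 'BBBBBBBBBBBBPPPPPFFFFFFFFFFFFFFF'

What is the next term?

BBBBBBBBBBBBBBBPPPPPPFFFFFFFFFFFFFFFFFFF

Term n consists of 3n B's, followed by n+1 P's, followed by 4n-1 F's, where the shown terms are n = 2, 3, 4.
Setting n = 5 gives 15, 6, 19 characters in each block.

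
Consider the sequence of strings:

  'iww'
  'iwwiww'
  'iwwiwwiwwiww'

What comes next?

iwwiwwiwwiwwiwwiwwiwwiww

Each string is two copies of the previous one concatenated.
One more doubling of iwwiwwiwwiww gives the answer.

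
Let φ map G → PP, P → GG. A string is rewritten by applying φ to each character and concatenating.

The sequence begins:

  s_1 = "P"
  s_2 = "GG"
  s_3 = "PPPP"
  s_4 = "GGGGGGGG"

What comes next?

PPPPPPPPPPPPPPPP

Expanding GGGGGGGG: G→PP, G→PP, G→PP, G→PP, G→PP, G→PP, G→PP, G→PP. Concatenated: PP PP PP PP PP PP PP PP.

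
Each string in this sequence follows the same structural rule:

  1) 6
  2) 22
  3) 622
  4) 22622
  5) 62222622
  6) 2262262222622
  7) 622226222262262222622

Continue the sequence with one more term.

2262262222622622226222262262222622

This is a Fibonacci-style word recurrence s(k) = s(k−2)·s(k−1): e.g. 6·22 = 622.
Continuing: 2262262222622 · 622226222262262222622 gives term 8.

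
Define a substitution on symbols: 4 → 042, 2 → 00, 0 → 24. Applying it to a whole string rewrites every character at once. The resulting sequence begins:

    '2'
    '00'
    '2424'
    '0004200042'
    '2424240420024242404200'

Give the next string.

Rewriting the 22 symbols of 2424240420024242404200 one by one yields 00 042 00 042 00 042 24 042 00 24 24 00 042 00 042 00 042 24 042 00 24 24; concatenated:

0004200042000422404200242400042000420004224042002424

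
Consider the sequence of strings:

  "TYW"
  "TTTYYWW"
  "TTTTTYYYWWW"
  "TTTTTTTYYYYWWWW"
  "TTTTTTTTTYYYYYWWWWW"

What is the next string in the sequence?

Reading off run lengths: T runs 1, 3, 5, 7, 9; Y runs 1, 2, 3, 4, 5; W runs 1, 2, 3, 4, 5 — each is linear in n (n = 1, 2, …).
At n = 6 the blocks have lengths 11, 6, 6.

TTTTTTTTTTTYYYYYYWWWWWW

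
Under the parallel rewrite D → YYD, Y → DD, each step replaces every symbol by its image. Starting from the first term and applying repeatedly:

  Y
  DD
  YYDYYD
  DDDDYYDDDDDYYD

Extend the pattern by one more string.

YYDYYDYYDYYDDDDDYYDYYDYYDYYDYYDDDDDYYD

φ(DDDDYYDDDDDYYD) expands symbol-by-symbol to YYD YYD YYD YYD DD DD YYD YYD YYD YYD YYD DD DD YYD; joining the 14 pieces gives the next term.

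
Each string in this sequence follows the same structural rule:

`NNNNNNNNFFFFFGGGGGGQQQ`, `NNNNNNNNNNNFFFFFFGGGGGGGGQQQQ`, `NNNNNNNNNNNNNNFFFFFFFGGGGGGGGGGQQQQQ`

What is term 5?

Term n consists of 3n-1 N's, followed by n+2 F's, followed by 2n G's, followed by n Q's, where the shown terms are n = 3, 4, 5.
Setting n = 7 gives 20, 9, 14, 7 characters in each block.

NNNNNNNNNNNNNNNNNNNNFFFFFFFFFGGGGGGGGGGGGGGQQQQQQQ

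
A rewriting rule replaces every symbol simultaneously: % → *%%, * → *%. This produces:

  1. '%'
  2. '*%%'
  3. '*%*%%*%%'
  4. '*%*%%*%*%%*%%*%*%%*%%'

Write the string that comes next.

φ(*%*%%*%*%%*%%*%*%%*%%) expands symbol-by-symbol to *% *%% *% *%% *%% *% *%% *% *%% *%% *% *%% *%% *% *%% *% *%% *%% *% *%% *%%; joining the 21 pieces gives the next term.

*%*%%*%*%%*%%*%*%%*%*%%*%%*%*%%*%%*%*%%*%*%%*%%*%*%%*%%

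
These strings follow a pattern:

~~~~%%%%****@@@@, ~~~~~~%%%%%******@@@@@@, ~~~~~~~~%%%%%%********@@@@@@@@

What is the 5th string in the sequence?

Each string has the form ~^{2n} %^{n+2} *^{2n} @^{2n}, where the shown terms are n = 2, 3, 4.
Setting n = 6 gives 12, 8, 12, 12 characters in each block.

~~~~~~~~~~~~%%%%%%%%************@@@@@@@@@@@@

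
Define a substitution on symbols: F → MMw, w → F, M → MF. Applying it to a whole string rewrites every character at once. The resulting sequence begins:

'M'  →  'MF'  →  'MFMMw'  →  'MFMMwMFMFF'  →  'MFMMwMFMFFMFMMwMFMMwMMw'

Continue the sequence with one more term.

Applying the rule to each of the 23 symbols of MFMMwMFMFFMFMMwMFMMwMMw gives the pieces MF MMw MF MF F MF MMw MF MMw MMw MF MMw MF MF F MF MMw MF MF F MF MF F, which concatenate to the answer.

MFMMwMFMFFMFMMwMFMMwMMwMFMMwMFMFFMFMMwMFMFFMFMFF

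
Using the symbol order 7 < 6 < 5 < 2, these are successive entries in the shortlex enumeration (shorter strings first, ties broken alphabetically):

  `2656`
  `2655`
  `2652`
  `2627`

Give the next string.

The successor of 2627 increments the rightmost position that isn't already 2 and resets every position after it to 7.

2626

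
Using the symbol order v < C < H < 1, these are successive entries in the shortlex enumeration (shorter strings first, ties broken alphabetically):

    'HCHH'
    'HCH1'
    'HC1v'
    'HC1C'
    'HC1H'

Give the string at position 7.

Continuing the enumeration 2 steps past HC1H: HC1H → HC11 → (answer).

HHvv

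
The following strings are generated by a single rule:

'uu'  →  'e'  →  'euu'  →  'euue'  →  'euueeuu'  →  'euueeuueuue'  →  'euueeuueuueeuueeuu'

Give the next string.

euueeuueuueeuueeuueuueeuueuue

This is a Fibonacci-style word recurrence s(k) = s(k−1)·s(k−2): e.g. e·uu = euu.
Continuing: euueeuueuueeuueeuu · euueeuueuue gives term 8.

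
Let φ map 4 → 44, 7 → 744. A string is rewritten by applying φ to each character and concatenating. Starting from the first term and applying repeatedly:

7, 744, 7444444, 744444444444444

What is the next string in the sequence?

φ(744444444444444) expands symbol-by-symbol to 744 44 44 44 44 44 44 44 44 44 44 44 44 44 44; joining the 15 pieces gives the next term.

7444444444444444444444444444444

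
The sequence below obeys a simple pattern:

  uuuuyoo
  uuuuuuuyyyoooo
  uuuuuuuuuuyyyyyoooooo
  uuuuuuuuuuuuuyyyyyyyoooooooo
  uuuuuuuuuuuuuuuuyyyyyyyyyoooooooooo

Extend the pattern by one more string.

Each string has the form u^{3n+1} y^{2n-1} o^{2n} (n = 1, 2, …).
At n = 6 the blocks have lengths 19, 11, 12.

uuuuuuuuuuuuuuuuuuuyyyyyyyyyyyoooooooooooo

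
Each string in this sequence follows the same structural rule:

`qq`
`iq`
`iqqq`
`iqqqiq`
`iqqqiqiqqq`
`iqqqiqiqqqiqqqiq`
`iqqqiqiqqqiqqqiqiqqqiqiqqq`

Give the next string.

iqqqiqiqqqiqqqiqiqqqiqiqqqiqqqiqiqqqiqqqiq

Each term (from the third on) is the previous term followed by the one before it: term 3 = iq·qq = iqqq.
So term 8 is iqqqiqiqqqiqqqiqiqqqiqiqqq·iqqqiqiqqqiqqqiq.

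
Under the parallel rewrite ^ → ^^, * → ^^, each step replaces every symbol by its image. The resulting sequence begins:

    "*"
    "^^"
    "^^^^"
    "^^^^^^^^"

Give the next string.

^^^^^^^^^^^^^^^^

Rewriting each symbol of ^^^^^^^^: ^→^^, ^→^^, ^→^^, ^→^^, ^→^^, ^→^^, ^→^^, ^→^^, which concatenates to ^^ ^^ ^^ ^^ ^^ ^^ ^^ ^^.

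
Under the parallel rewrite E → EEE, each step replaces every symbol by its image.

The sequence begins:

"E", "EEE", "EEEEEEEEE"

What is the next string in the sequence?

Rewriting each symbol of EEEEEEEEE: E→EEE, E→EEE, E→EEE, E→EEE, E→EEE, E→EEE, E→EEE, E→EEE, E→EEE, which concatenates to EEE EEE EEE EEE EEE EEE EEE EEE EEE.

EEEEEEEEEEEEEEEEEEEEEEEEEEE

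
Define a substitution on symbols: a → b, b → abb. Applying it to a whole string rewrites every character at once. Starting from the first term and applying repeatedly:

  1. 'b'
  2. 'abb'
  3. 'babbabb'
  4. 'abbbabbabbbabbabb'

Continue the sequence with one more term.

Rewriting the 17 symbols of abbbabbabbbabbabb one by one yields b abb abb abb b abb abb b abb abb abb b abb abb b abb abb; concatenated:

babbabbabbbabbabbbabbabbabbbabbabbbabbabb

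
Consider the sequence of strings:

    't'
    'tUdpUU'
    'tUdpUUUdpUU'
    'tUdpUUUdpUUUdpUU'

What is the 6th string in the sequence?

Every step adds UdpUU to the end: s(k+1) = s(k)·UdpUU.
From tUdpUUUdpUUUdpUU, 2 further steps: tUdpUUUdpUUUdpUU → tUdpUUUdpUUUdpUUUdpUU → (answer).

tUdpUUUdpUUUdpUUUdpUUUdpUU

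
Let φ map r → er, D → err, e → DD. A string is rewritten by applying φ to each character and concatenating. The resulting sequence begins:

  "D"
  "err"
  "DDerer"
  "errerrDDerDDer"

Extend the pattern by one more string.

DDererDDerererrerrDDererrerrDDer

Replace each of the 14 characters of errerrDDerDDer in place — DD er er DD er er err err DD er err err DD er — and concatenate.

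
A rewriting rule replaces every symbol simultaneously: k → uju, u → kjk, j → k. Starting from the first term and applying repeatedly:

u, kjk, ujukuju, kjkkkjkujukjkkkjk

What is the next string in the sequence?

Replace each of the 17 characters of kjkkkjkujukjkkkjk in place — uju k uju uju uju k uju kjk k kjk uju k uju uju uju k uju — and concatenate.

ujukujuujuujukujukjkkkjkujukujuujuujukuju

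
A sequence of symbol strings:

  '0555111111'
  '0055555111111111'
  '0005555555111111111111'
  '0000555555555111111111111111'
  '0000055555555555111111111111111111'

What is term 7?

0000000555555555555555111111111111111111111111

Reading off run lengths: 0 runs 1, 2, 3, 4, 5; 5 runs 3, 5, 7, 9, 11; 1 runs 6, 9, 12, 15, 18 — each is linear in n (n = 1, 2, …).
At n = 7 the blocks have lengths 7, 15, 24.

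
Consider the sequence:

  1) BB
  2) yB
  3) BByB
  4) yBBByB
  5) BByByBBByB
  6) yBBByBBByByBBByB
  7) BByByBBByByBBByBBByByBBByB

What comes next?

yBBByBBByByBBByBBByByBBByByBBByBBByByBBByB

Each term (from the third on) is the two preceding terms concatenated in order: term 3 = BB·yB = BByB.
Continuing: yBBByBBByByBBByB · BByByBBByByBBByBBByByBBByB gives term 8.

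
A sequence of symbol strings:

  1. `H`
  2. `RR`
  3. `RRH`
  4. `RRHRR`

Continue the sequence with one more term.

RRHRRRRH

Each term (from the third on) is the previous term followed by the one before it: term 3 = RR·H = RRH.
So term 5 is RRHRR·RRH.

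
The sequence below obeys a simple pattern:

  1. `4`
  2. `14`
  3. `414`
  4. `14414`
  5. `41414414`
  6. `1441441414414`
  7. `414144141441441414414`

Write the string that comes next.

1441441414414414144141441441414414

From term 3 onward, concatenate the second-to-last term with the last: 4·14 = 414, 14·414 = 14414, …
So term 8 is 1441441414414·414144141441441414414.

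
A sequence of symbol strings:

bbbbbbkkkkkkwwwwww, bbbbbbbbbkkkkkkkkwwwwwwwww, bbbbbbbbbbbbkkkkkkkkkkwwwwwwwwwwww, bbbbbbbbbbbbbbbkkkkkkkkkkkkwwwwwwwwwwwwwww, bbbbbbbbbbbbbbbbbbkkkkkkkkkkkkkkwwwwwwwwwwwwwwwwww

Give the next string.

bbbbbbbbbbbbbbbbbbbbbkkkkkkkkkkkkkkkkwwwwwwwwwwwwwwwwwwwww

The n-th term is 3n b's then 2n+2 k's then 3n w's, where the shown terms are n = 2, 3, 4, 5, 6.
For the next term, n = 7, so the run lengths are 21, 16, 21.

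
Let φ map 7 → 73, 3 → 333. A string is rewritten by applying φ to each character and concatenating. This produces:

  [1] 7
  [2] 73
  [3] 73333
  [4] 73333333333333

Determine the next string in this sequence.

Applying the rule to each of the 14 symbols of 73333333333333 gives the pieces 73 333 333 333 333 333 333 333 333 333 333 333 333 333, which concatenate to the answer.

73333333333333333333333333333333333333333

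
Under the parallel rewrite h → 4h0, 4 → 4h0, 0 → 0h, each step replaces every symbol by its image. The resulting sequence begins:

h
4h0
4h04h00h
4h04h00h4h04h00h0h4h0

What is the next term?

φ(4h04h00h4h04h00h0h4h0) expands symbol-by-symbol to 4h0 4h0 0h 4h0 4h0 0h 0h 4h0 4h0 4h0 0h 4h0 4h0 0h 0h 4h0 0h 4h0 4h0 4h0 0h; joining the 21 pieces gives the next term.

4h04h00h4h04h00h0h4h04h04h00h4h04h00h0h4h00h4h04h04h00h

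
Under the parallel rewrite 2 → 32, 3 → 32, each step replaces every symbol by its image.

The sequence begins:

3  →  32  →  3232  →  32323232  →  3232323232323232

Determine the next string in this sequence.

Applying the rule to each of the 16 symbols of 3232323232323232 gives the pieces 32 32 32 32 32 32 32 32 32 32 32 32 32 32 32 32, which concatenate to the answer.

32323232323232323232323232323232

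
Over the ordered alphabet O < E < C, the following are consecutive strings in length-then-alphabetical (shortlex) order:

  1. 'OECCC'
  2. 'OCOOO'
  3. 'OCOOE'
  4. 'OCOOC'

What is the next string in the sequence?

OCOEO

Treat OCOOC as a base-3 numeral over the given alphabet and add one, carrying through any trailing C's.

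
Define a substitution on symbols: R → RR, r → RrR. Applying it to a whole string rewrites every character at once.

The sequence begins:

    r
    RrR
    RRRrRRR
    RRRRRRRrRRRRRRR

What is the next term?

φ(RRRRRRRrRRRRRRR) expands symbol-by-symbol to RR RR RR RR RR RR RR RrR RR RR RR RR RR RR RR; joining the 15 pieces gives the next term.

RRRRRRRRRRRRRRRrRRRRRRRRRRRRRRR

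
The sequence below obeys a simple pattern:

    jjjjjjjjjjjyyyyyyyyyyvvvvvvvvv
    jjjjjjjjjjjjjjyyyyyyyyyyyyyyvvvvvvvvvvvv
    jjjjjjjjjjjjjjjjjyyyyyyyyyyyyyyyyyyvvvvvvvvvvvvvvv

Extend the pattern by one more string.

Reading off run lengths: j runs 11, 14, 17; y runs 10, 14, 18; v runs 9, 12, 15 — each is linear in n, where the shown terms are n = 3, 4, 5.
Setting n = 6 gives 20, 22, 18 characters in each block.

jjjjjjjjjjjjjjjjjjjjyyyyyyyyyyyyyyyyyyyyyyvvvvvvvvvvvvvvvvvv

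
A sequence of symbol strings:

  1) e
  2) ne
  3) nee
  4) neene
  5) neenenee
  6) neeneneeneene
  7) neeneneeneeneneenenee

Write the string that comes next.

neeneneeneeneneeneneeneeneneeneene

From term 3 onward, concatenate the last term with the second-to-last: ne·e = nee, nee·ne = neene, …
The next term joins neeneneeneeneneenenee and neeneneeneene.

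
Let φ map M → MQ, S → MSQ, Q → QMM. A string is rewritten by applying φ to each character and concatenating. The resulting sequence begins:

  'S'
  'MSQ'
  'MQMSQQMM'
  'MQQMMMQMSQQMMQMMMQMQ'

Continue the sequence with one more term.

Rewriting the 20 symbols of MQQMMMQMSQQMMQMMMQMQ one by one yields MQ QMM QMM MQ MQ MQ QMM MQ MSQ QMM QMM MQ MQ QMM MQ MQ MQ QMM MQ QMM; concatenated:

MQQMMQMMMQMQMQQMMMQMSQQMMQMMMQMQQMMMQMQMQQMMMQQMM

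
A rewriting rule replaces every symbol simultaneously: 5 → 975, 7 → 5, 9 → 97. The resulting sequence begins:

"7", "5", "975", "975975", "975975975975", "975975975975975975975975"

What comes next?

Rewriting the 24 symbols of 975975975975975975975975 one by one yields 97 5 975 97 5 975 97 5 975 97 5 975 97 5 975 97 5 975 97 5 975 97 5 975; concatenated:

975975975975975975975975975975975975975975975975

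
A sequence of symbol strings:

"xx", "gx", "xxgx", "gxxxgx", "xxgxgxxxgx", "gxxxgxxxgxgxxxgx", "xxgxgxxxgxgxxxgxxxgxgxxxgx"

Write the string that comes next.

gxxxgxxxgxgxxxgxxxgxgxxxgxgxxxgxxxgxgxxxgx

Each term (from the third on) is the two preceding terms concatenated in order: term 3 = xx·gx = xxgx.
The next term joins gxxxgxxxgxgxxxgx and xxgxgxxxgxgxxxgxxxgxgxxxgx.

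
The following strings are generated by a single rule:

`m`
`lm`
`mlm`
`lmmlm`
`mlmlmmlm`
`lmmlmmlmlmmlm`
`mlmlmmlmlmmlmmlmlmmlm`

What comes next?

lmmlmmlmlmmlmmlmlmmlmlmmlmmlmlmmlm

Each term (from the third on) is the two preceding terms concatenated in order: term 3 = m·lm = mlm.
Continuing: lmmlmmlmlmmlm · mlmlmmlmlmmlmmlmlmmlm gives term 8.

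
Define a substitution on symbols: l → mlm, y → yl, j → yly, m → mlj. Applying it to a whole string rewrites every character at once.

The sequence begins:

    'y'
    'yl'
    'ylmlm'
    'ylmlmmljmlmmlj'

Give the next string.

Applying the rule to each of the 14 symbols of ylmlmmljmlmmlj gives the pieces yl mlm mlj mlm mlj mlj mlm yly mlj mlm mlj mlj mlm yly, which concatenate to the answer.

ylmlmmljmlmmljmljmlmylymljmlmmljmljmlmyly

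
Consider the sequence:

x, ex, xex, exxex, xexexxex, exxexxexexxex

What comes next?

xexexxexexxexxexexxex

From term 3 onward, concatenate the second-to-last term with the last: x·ex = xex, ex·xex = exxex, …
Continuing: xexexxex · exxexxexexxex gives term 7.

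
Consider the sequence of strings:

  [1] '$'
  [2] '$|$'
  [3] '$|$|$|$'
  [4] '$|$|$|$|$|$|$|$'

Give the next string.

$|$|$|$|$|$|$|$|$|$|$|$|$|$|$|$

s(k+1) = s(k)·|·s(k) — each term doubles the last with '|' between the halves.
One more doubling of $|$|$|$|$|$|$|$ gives the answer.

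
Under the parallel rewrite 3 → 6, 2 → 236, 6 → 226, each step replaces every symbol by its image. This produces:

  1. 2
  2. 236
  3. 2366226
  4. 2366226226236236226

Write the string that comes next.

Rewriting the 19 symbols of 2366226226236236226 one by one yields 236 6 226 226 236 236 226 236 236 226 236 6 226 236 6 226 236 236 226; concatenated:

236622622623623622623623622623662262366226236236226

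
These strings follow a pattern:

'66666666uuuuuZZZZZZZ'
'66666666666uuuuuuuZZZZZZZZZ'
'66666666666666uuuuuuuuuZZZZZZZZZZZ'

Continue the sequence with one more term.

66666666666666666uuuuuuuuuuuZZZZZZZZZZZZZ

Reading off run lengths: 6 runs 8, 11, 14; u runs 5, 7, 9; Z runs 7, 9, 11 — each is linear in n, where the shown terms are n = 3, 4, 5.
At n = 6 the blocks have lengths 17, 11, 13.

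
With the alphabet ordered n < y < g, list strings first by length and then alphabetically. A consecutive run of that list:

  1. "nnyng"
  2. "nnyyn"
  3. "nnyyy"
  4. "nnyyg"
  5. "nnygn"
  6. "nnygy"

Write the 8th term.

Continuing the enumeration 2 steps past nnygy: nnygy → nnygg → (answer).

nngnn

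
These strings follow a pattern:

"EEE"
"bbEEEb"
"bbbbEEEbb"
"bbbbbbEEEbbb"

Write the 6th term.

bbbbbbbbbbEEEbbbbb

Every step adds bb to the front and b to the end of the previous string.
From bbbbbbEEEbbb, 2 further steps: bbbbbbEEEbbb → bbbbbbbbEEEbbbb → (answer).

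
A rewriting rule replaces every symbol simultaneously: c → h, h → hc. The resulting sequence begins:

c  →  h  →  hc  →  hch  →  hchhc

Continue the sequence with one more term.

hchhchch

Apply φ to hchhc symbol by symbol: h→hc, c→h, h→hc, h→hc, c→h; joined: hc h hc hc h.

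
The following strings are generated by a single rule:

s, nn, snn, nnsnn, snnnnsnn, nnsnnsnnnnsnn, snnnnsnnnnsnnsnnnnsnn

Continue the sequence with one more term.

nnsnnsnnnnsnnsnnnnsnnnnsnnsnnnnsnn

This is a Fibonacci-style word recurrence s(k) = s(k−2)·s(k−1): e.g. s·nn = snn.
So term 8 is nnsnnsnnnnsnn·snnnnsnnnnsnnsnnnnsnn.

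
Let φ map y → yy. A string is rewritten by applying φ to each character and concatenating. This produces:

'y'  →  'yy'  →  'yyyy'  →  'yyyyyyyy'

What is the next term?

yyyyyyyyyyyyyyyy

Apply φ to yyyyyyyy symbol by symbol: y→yy, y→yy, y→yy, y→yy, y→yy, y→yy, y→yy, y→yy; joined: yy yy yy yy yy yy yy yy.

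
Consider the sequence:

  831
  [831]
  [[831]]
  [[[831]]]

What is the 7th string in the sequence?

Every step adds [ to the front and ] to the end of the previous string.
From [[[831]]], 3 further steps: [[[831]]] → [[[[831]]]] → [[[[[831]]]]] → (answer).

[[[[[[831]]]]]]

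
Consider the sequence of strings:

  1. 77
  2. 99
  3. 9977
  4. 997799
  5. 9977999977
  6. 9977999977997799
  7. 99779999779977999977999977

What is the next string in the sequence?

This is a Fibonacci-style word recurrence s(k) = s(k−1)·s(k−2): e.g. 99·77 = 9977.
The next term joins 99779999779977999977999977 and 9977999977997799.

997799997799779999779999779977999977997799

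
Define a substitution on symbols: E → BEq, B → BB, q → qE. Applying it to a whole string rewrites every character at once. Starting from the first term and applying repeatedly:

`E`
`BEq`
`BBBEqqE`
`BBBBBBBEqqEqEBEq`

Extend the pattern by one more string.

φ(BBBBBBBEqqEqEBEq) expands symbol-by-symbol to BB BB BB BB BB BB BB BEq qE qE BEq qE BEq BB BEq qE; joining the 16 pieces gives the next term.

BBBBBBBBBBBBBBBEqqEqEBEqqEBEqBBBEqqE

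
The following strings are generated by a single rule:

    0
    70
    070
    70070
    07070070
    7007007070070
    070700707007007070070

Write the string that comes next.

Each term (from the third on) is the two preceding terms concatenated in order: term 3 = 0·70 = 070.
Continuing: 7007007070070 · 070700707007007070070 gives term 8.

7007007070070070700707007007070070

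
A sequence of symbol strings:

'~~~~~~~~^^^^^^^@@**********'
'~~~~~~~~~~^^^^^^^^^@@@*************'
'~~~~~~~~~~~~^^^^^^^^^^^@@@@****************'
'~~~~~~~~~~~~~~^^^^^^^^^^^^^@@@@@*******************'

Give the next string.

~~~~~~~~~~~~~~~~^^^^^^^^^^^^^^^@@@@@@**********************

Reading off run lengths: ~ runs 8, 10, 12, 14; ^ runs 7, 9, 11, 13; @ runs 2, 3, 4, 5; * runs 10, 13, 16, 19 — each is linear in n, where the shown terms are n = 3, 4, 5, 6.
Setting n = 7 gives 16, 15, 6, 22 characters in each block.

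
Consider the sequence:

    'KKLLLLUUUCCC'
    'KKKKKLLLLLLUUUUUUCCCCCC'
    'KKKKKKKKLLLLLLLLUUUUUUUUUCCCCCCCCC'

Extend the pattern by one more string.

Term n consists of 3n-1 K's, followed by 2n+2 L's, followed by 3n U's, followed by 3n C's (n = 1, 2, …).
At n = 4 the blocks have lengths 11, 10, 12, 12.

KKKKKKKKKKKLLLLLLLLLLUUUUUUUUUUUUCCCCCCCCCCCC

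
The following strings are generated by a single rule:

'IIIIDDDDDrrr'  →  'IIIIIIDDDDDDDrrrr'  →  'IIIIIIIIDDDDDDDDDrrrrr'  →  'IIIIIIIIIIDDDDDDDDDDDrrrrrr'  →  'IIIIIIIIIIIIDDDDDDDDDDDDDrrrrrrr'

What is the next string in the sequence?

IIIIIIIIIIIIIIDDDDDDDDDDDDDDDrrrrrrrr

The n-th term is 2n I's then 2n+1 D's then n+1 r's, where the shown terms are n = 2, 3, 4, 5, 6.
At n = 7 the blocks have lengths 14, 15, 8.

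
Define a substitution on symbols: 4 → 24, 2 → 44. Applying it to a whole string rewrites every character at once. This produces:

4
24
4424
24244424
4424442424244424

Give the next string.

Rewriting the 16 symbols of 4424442424244424 one by one yields 24 24 44 24 24 24 44 24 44 24 44 24 24 24 44 24; concatenated:

24244424242444244424442424244424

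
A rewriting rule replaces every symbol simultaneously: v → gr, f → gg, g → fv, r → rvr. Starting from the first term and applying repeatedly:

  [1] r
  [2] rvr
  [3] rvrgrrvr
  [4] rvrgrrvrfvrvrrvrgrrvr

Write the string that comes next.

rvrgrrvrfvrvrrvrgrrvrgggrrvrgrrvrrvrgrrvrfvrvrrvrgrrvr

Applying the rule to each of the 21 symbols of rvrgrrvrfvrvrrvrgrrvr gives the pieces rvr gr rvr fv rvr rvr gr rvr gg gr rvr gr rvr rvr gr rvr fv rvr rvr gr rvr, which concatenate to the answer.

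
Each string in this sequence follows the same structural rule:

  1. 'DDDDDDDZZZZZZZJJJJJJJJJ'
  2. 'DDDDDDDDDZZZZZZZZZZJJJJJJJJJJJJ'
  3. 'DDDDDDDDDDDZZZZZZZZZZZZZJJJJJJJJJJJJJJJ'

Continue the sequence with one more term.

The n-th term is 2n+3 D's then 3n+1 Z's then 3n+3 J's, where the shown terms are n = 2, 3, 4.
At n = 5 the blocks have lengths 13, 16, 18.

DDDDDDDDDDDDDZZZZZZZZZZZZZZZZJJJJJJJJJJJJJJJJJJ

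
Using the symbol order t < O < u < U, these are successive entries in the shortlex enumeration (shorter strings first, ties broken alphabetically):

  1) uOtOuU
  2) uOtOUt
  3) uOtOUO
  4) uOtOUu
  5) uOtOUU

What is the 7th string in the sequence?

uOtutO

Advancing 2 positions from uOtOUU through uOtOUU → uOtutt reaches term 7.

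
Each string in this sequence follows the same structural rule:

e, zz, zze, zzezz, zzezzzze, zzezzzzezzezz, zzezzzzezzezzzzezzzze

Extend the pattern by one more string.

This is a Fibonacci-style word recurrence s(k) = s(k−1)·s(k−2): e.g. zz·e = zze.
The next term joins zzezzzzezzezzzzezzzze and zzezzzzezzezz.

zzezzzzezzezzzzezzzzezzezzzzezzezz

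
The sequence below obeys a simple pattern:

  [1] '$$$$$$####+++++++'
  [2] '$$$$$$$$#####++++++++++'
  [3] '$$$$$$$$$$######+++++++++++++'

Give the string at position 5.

$$$$$$$$$$$$$$########+++++++++++++++++++

The n-th term is 2n $'s then n+1 #'s then 3n-2 +'s, where the shown terms are n = 3, 4, 5.
Setting n = 7 gives 14, 8, 19 characters in each block.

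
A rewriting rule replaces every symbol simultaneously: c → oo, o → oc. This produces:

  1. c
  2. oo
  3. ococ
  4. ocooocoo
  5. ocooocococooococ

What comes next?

ocooocococooocooocooocococooocoo

φ(ocooocococooococ) expands symbol-by-symbol to oc oo oc oc oc oo oc oo oc oo oc oc oc oo oc oo; joining the 16 pieces gives the next term.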